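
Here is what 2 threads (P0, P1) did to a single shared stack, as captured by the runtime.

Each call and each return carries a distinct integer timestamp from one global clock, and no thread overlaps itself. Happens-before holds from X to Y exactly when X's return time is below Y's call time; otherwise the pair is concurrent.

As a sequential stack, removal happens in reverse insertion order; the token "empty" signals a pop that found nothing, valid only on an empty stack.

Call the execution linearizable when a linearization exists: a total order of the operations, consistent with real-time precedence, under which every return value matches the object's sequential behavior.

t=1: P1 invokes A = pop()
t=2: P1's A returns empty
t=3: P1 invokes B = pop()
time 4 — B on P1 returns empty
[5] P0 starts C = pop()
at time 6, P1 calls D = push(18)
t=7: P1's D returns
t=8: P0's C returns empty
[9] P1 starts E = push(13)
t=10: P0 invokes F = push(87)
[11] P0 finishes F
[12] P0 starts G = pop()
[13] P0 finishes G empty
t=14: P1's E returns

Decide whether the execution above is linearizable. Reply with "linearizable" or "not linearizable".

not linearizable

the violation lands at event 13, G's response at time 13: events 1..12 linearize, events 1..13 do not
every one of the 2 real-time-consistent orders over 6 completed stack ops fails the sequential spec
every completion of the 1 pending operation (E) was checked; none linearizes
for example A, B, C, D, F, G (pending dropped) fails at step 6: G pop() → empty is not legal there
for example A, B, D, C, F, G (pending dropped) fails at step 4: C pop() → empty is not legal there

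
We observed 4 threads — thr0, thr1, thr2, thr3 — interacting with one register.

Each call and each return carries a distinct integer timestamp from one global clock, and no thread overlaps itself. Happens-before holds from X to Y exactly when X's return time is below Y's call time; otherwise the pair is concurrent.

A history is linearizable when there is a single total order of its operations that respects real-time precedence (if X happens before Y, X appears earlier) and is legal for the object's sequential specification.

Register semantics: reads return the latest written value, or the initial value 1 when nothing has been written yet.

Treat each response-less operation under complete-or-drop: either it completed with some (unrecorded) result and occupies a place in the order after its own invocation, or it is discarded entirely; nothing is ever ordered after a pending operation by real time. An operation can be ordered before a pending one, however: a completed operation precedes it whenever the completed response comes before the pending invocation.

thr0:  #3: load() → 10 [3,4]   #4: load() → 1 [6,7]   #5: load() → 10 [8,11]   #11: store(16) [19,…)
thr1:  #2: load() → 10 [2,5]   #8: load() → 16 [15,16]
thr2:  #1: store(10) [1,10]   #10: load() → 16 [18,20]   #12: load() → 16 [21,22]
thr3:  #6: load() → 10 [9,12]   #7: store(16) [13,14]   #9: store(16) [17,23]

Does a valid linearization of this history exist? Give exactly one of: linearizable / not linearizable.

not linearizable

events 1..6 are fine; event 7 — the response of #4 at time 7 — makes the prefix non-linearizable
3 completed operations, 2 real-time-consistent orders — every register replay fails
include/drop combinations of the 1 pending operation (#1) were all tried; none helps
sample order #2, #3, #4 (pending dropped) stalls at step 1 — #2 load() → 10 has no legal effect
sample order #3, #2, #4 (pending dropped) stalls at step 1 — #3 load() → 10 has no legal effect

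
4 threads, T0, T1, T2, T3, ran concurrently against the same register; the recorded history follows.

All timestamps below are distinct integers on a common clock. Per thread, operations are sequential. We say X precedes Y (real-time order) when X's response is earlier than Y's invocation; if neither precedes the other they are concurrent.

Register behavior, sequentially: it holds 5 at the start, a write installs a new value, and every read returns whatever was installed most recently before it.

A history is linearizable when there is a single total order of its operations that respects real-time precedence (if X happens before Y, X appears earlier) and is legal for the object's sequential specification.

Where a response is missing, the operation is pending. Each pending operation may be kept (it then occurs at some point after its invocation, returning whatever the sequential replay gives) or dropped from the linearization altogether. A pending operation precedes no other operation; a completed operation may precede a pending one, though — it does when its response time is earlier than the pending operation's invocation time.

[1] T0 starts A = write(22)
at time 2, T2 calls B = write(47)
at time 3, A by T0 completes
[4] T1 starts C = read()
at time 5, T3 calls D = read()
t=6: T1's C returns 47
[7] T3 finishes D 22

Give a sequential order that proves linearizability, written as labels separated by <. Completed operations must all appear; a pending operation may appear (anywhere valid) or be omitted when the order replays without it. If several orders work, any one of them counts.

A < D < B < C

1. A write(22), leaving value 22
2. D read() → 22, leaving value 22
3. B write(47) (pending, included), leaving value 47
4. C read() → 47, leaving value 47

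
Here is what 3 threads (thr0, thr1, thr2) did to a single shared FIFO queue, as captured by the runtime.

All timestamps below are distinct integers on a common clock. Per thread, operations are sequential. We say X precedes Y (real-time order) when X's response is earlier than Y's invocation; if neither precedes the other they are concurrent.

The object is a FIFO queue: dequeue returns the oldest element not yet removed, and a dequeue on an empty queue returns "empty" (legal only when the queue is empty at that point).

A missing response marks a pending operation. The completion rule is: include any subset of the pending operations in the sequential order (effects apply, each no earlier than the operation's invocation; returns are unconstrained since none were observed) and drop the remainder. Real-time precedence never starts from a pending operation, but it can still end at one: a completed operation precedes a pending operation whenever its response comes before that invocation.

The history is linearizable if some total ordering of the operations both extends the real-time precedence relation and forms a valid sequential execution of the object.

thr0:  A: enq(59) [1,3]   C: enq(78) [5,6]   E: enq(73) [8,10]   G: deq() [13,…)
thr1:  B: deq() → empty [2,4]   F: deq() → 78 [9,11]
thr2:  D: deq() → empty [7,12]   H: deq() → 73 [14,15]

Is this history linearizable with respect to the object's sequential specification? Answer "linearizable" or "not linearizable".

through event 11 a valid linearization exists; event 12 (D responding at time 12) ends that
checked exhaustively: 12 real-time-consistent orders of 6 completed operations, zero legal FIFO queue replays
sample order A, B, C, D, E, F stalls at step 2 — B deq() → empty has no legal effect
sample order A, B, C, D, F, E stalls at step 2 — B deq() → empty has no legal effect

not linearizable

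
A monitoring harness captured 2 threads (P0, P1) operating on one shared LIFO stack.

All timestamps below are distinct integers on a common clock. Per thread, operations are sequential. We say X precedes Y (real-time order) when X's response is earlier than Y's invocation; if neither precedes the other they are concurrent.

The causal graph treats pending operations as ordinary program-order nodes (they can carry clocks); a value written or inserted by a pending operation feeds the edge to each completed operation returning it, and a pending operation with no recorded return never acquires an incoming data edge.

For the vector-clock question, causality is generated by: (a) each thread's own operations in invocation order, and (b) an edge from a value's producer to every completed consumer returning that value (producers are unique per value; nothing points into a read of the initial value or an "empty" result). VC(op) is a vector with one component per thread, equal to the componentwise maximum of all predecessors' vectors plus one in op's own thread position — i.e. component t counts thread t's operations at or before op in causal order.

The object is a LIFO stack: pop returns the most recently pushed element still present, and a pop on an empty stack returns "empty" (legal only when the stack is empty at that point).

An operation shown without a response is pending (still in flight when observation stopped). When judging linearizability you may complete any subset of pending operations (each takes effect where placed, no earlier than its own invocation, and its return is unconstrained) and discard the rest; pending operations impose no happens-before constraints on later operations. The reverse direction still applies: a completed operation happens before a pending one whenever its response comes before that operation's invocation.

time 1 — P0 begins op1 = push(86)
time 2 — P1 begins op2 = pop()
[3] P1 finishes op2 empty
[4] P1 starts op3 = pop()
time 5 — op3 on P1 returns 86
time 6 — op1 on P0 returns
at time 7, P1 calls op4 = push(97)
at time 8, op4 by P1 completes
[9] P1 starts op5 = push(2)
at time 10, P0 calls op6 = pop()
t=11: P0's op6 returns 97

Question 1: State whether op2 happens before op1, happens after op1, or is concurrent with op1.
concurrent

op2 spans [2,3], op1 spans [1,6]
the intervals overlap in both directions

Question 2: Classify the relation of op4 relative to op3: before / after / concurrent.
after

op4 spans [7,8], op3 spans [4,5]
resp(op3)=5 < inv(op4)=7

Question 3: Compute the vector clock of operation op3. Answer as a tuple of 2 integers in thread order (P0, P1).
(1, 2)

invoked at 2, op2 has no predecessors; its own P1 bump gives (0, 1)
invoked at 1, op1 has no predecessors; its own P0 bump gives (1, 0)
from VC(op1)=(1, 0), VC(op2)=(0, 1), op3 (invoked 4) maxes components and bumps P1 → (1, 2)
from VC(op3)=(1, 2), op4 (invoked 7) maxes components and bumps P1 → (1, 3)
from VC(op4)=(1, 3), op5 (invoked 9) maxes components and bumps P1 → (1, 4)
from VC(op1)=(1, 0), VC(op4)=(1, 3), op6 (invoked 10) maxes components and bumps P0 → (2, 3)
target: VC(op3) = (1, 2)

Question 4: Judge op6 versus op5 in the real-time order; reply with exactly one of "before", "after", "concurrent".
concurrent

op6 spans [10,11], op5 spans [9,…)
the intervals overlap in both directions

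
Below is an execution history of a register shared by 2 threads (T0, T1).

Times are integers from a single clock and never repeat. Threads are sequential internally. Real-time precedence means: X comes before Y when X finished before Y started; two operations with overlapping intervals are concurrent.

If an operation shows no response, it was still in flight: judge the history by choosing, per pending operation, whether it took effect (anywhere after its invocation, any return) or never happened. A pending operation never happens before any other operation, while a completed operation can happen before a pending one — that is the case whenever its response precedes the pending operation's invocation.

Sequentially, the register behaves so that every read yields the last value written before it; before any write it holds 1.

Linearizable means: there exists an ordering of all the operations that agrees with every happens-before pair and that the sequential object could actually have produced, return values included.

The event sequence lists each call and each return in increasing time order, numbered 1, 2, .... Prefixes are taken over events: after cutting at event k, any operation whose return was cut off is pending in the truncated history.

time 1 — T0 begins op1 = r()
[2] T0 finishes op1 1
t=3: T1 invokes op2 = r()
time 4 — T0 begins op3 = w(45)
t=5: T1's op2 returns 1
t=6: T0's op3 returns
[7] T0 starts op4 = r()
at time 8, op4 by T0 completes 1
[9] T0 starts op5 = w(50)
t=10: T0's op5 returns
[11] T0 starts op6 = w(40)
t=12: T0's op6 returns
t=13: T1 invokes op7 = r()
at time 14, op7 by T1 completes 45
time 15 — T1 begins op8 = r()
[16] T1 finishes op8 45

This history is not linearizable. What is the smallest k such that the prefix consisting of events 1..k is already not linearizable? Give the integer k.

one valid order for events 1..7 is op1, op2, op3:
1. op1 r() → 1, leaving value 1
2. op2 r() → 1, leaving value 1
3. op3 w(45), leaving value 45
once event 8 joins (op4's response, time 8), exhaustive search finds no witness
sample order op1, op2, op3, op4 stalls at step 4 — op4 r() → 1 has no legal effect
sample order op1, op3, op2, op4 stalls at step 3 — op2 r() → 1 has no legal effect

8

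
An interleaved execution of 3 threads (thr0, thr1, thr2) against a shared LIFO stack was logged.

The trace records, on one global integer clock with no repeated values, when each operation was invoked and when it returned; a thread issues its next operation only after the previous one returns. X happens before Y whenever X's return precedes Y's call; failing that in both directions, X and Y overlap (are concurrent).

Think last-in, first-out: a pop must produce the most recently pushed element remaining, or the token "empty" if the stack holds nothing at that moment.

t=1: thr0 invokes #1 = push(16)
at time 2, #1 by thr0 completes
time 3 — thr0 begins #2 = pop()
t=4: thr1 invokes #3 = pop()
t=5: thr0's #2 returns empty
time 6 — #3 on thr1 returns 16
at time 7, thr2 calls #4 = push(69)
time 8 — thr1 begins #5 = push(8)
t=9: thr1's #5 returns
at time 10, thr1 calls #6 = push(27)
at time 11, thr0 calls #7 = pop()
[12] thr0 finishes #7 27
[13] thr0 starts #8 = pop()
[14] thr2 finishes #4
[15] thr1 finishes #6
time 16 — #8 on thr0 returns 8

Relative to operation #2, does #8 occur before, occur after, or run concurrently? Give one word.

after

#8 spans [13,16], #2 spans [3,5]
resp(#2)=5 < inv(#8)=13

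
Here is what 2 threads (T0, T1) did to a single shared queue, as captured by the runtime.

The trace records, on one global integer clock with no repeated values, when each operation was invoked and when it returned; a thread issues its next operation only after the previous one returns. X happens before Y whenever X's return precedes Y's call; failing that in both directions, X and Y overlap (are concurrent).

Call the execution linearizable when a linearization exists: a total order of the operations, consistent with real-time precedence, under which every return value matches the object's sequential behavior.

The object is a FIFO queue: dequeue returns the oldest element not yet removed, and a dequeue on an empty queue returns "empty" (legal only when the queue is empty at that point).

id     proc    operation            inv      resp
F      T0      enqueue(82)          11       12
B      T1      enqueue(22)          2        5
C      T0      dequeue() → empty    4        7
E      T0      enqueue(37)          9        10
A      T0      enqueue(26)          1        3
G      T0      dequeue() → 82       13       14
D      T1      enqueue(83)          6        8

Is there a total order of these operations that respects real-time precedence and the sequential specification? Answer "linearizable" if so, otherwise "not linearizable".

prefix check: 1..6 passes, 1..7 fails once C's time-7 response joins
all 3 real-time-respecting orders fail — 3 completed queue operations, no legal replay
no escape via the 1 pending operation (D): every completion choice fails
one such order, A, B, C (pending dropped), breaks at step 3 where C dequeue() → empty is illegal
one such order, A, C, B (pending dropped), breaks at step 2 where C dequeue() → empty is illegal

not linearizable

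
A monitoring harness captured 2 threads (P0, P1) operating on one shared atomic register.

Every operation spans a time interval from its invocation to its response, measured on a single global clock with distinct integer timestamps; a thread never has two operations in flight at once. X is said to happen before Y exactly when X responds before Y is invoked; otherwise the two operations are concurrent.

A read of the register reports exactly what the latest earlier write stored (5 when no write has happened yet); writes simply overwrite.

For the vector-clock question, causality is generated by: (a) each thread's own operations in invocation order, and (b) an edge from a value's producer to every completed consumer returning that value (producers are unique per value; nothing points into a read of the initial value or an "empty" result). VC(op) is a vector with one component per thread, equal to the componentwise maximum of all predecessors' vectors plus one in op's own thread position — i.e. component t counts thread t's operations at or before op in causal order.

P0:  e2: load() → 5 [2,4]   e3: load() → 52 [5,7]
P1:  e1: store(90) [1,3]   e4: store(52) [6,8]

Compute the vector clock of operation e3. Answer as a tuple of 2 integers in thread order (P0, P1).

(2, 2)

e1 (invocation 1): nothing precedes it; P1's component alone gives (0, 1)
e2 (invocation 2): nothing precedes it; P0's component alone gives (1, 0)
from VC(e1)=(0, 1), e4 (invoked 6) maxes components and bumps P1 → (0, 2)
from VC(e2)=(1, 0), VC(e4)=(0, 2), e3 (invoked 5) maxes components and bumps P0 → (2, 2)
target: VC(e3) = (2, 2)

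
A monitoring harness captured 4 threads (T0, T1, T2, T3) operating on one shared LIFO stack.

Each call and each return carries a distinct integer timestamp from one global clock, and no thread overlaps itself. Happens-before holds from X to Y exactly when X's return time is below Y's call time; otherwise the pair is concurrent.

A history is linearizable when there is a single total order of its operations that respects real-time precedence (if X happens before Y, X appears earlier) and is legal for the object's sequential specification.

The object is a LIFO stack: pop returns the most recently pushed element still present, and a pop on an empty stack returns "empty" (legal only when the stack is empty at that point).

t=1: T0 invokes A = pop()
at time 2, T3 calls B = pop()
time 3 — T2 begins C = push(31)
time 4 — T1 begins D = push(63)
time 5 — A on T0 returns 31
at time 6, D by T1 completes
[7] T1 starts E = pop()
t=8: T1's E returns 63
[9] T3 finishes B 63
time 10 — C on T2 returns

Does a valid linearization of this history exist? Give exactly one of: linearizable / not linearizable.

not linearizable

cut after 8 events: linearizable; cut after 9 events (B responds, time 9): not linearizable
no legal order exists: 8 real-time-consistent candidates over 4 completed LIFO stack operations, all rejected
no completion choice of the 1 pending operation (C) rescues it — every subset was tried
one such order, A, B, D, E (pending dropped), breaks at step 1 where A pop() → 31 is illegal
one such order, A, D, B, E (pending dropped), breaks at step 1 where A pop() → 31 is illegal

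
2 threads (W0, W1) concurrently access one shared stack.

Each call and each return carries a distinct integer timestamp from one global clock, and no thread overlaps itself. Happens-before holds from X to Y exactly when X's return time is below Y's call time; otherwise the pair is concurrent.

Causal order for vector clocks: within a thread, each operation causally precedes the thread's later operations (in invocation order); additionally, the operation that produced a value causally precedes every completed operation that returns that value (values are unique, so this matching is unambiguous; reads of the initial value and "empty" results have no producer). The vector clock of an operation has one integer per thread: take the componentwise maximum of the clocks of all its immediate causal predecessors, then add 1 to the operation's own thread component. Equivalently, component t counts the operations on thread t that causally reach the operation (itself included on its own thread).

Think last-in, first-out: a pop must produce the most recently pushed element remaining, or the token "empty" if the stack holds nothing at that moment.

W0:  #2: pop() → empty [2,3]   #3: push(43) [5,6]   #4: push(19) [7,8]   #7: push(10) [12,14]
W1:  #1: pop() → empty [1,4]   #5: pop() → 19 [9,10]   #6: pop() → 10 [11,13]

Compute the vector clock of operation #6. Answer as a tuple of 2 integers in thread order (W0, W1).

no predecessors for #1 (invoked 1): W1 increments from zero → (0, 1)
no predecessors for #2 (invoked 2): W0 increments from zero → (1, 0)
from VC(#2)=(1, 0), #3 (invoked 5) maxes components and bumps W0 → (2, 0)
from VC(#3)=(2, 0), #4 (invoked 7) maxes components and bumps W0 → (3, 0)
from VC(#4)=(3, 0), #7 (invoked 12) maxes components and bumps W0 → (4, 0)
from VC(#1)=(0, 1), VC(#4)=(3, 0), #5 (invoked 9) maxes components and bumps W1 → (3, 2)
from VC(#5)=(3, 2), VC(#7)=(4, 0), #6 (invoked 11) maxes components and bumps W1 → (4, 3)
target: VC(#6) = (4, 3)

(4, 3)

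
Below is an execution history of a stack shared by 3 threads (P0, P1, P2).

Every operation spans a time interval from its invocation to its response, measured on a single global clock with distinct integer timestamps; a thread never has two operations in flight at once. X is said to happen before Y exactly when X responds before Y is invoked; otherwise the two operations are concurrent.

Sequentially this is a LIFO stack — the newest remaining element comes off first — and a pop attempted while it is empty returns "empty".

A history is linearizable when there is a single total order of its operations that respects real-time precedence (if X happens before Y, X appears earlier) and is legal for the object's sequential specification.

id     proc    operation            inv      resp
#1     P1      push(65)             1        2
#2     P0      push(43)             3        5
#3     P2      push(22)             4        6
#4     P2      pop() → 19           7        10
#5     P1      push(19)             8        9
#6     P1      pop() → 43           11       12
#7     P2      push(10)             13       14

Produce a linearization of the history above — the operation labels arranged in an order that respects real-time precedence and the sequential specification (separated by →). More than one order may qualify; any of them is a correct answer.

#1 → #3 → #2 → #5 → #4 → #6 → #7

step 1: #1 push(65) — stack <65>
step 2: #3 push(22) — stack <65,22>
step 3: #2 push(43) — stack <65,22,43>
step 4: #5 push(19) — stack <65,22,43,19>
step 5: #4 pop() → 19 — stack <65,22,43>
step 6: #6 pop() → 43 — stack <65,22>
step 7: #7 push(10) — stack <65,22,10>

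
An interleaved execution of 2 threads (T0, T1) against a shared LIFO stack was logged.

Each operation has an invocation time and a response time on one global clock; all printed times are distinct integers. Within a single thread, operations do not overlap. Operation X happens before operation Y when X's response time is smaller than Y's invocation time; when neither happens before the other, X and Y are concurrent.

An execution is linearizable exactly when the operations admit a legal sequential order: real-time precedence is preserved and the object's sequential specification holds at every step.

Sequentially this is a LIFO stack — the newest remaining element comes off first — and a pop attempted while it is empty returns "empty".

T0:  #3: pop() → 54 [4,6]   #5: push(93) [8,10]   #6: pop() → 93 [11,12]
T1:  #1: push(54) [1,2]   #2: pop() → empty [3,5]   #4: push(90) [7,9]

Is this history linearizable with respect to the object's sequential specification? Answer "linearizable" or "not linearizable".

witness order: #1, #3, #2, #4, #5, #6
step 1: #1 push(54) — stack <54>
step 2: #3 pop() → 54 — stack <>
step 3: #2 pop() → empty — stack <>
step 4: #4 push(90) — stack <90>
step 5: #5 push(93) — stack <90,93>
step 6: #6 pop() → 93 — stack <90>

linearizable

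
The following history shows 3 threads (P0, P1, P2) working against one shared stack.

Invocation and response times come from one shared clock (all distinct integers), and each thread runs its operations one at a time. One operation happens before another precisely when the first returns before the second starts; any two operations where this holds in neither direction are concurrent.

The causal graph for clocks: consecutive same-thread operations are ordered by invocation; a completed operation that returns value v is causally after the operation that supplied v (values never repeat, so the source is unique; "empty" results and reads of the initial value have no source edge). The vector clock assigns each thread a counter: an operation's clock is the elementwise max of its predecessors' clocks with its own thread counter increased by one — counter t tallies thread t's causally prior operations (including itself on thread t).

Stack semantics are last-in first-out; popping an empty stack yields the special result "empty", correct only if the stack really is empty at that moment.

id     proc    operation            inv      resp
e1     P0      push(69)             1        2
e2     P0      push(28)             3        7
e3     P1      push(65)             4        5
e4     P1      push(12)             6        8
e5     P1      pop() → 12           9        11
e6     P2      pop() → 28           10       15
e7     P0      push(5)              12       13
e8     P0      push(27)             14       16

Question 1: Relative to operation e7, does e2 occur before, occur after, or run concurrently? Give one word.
before

e2 spans [3,7], e7 spans [12,13]
resp(e2)=7 < inv(e7)=12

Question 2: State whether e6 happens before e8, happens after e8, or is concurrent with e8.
concurrent

e6 spans [10,15], e8 spans [14,16]
the intervals overlap in both directions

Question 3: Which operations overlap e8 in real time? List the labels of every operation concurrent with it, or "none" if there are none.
e6

e8 spans [14,16]: anything still running between times 14 and 16 counts as concurrent
e1 [1,2]: before
e2 [3,7]: before
e3 [4,5]: before
e4 [6,8]: before
e5 [9,11]: before
e6 [10,15]: concurrent
e7 [12,13]: before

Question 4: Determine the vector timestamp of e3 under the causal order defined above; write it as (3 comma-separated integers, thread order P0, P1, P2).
(0, 1, 0)

invoked at 4, e3 has no predecessors; its own P1 bump gives (0, 1, 0)
invoked at 1, e1 has no predecessors; its own P0 bump gives (1, 0, 0)
VC(e4, invoked at 6): max of VC(e3)=(0, 1, 0), then +1 on thread P1 → (0, 2, 0)
VC(e2, invoked at 3): max of VC(e1)=(1, 0, 0), then +1 on thread P0 → (2, 0, 0)
VC(e5, invoked at 9): max of VC(e4)=(0, 2, 0), then +1 on thread P1 → (0, 3, 0)
VC(e6, invoked at 10): max of VC(e2)=(2, 0, 0), then +1 on thread P2 → (2, 0, 1)
VC(e7, invoked at 12): max of VC(e2)=(2, 0, 0), then +1 on thread P0 → (3, 0, 0)
VC(e8, invoked at 14): max of VC(e7)=(3, 0, 0), then +1 on thread P0 → (4, 0, 0)
target: VC(e3) = (0, 1, 0)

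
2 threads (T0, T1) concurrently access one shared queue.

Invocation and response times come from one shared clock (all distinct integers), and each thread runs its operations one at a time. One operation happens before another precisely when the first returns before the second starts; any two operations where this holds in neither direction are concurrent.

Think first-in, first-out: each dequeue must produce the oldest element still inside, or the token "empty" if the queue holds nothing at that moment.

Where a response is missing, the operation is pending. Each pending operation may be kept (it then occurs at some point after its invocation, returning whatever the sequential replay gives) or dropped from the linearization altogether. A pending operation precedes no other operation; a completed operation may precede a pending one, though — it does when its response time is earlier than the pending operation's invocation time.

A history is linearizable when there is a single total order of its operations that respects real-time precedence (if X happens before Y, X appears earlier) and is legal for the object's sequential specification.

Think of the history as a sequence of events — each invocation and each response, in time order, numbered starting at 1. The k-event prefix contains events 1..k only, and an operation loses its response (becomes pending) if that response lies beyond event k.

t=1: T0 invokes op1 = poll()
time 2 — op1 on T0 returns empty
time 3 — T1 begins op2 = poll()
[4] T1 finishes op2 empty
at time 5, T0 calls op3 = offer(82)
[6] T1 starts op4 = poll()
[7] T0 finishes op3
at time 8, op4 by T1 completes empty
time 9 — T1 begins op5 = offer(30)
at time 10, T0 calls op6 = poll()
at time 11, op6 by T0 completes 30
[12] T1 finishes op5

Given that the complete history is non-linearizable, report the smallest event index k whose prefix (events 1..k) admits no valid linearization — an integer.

11

events 1..10 are linearizable, e.g. via op1, op2, op4, op3:
after step 1 (op1 poll() → empty): queue <>
after step 2 (op2 poll() → empty): queue <>
after step 3 (op4 poll() → empty): queue <>
after step 4 (op3 offer(82)): queue <82>
include event 11 — op6 responding at 11 — and every candidate order breaks
including or dropping the 1 pending operation (op5) in any combination fails
e.g. op1, op2, op3, op4, op6 (pending dropped): illegal at step 4, since op4 poll() → empty cannot apply there
e.g. op1, op2, op4, op3, op6 (pending dropped): illegal at step 5, since op6 poll() → 30 cannot apply there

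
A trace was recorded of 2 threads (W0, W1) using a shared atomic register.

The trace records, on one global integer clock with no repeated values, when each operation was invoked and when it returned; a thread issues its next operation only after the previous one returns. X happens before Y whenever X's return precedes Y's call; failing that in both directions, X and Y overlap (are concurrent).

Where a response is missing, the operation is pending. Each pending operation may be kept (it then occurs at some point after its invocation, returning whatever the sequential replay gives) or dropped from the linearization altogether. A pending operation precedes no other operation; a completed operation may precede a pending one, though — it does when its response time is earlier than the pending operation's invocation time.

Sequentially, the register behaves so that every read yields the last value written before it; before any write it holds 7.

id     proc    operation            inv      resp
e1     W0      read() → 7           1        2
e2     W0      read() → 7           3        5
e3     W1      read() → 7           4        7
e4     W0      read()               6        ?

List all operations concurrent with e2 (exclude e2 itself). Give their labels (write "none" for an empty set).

overlap test against e2 [3,5]: concurrent iff the interval meets 3..5
e1 [1,2]: before
e3 [4,7]: concurrent
e4 [6,…): after

e3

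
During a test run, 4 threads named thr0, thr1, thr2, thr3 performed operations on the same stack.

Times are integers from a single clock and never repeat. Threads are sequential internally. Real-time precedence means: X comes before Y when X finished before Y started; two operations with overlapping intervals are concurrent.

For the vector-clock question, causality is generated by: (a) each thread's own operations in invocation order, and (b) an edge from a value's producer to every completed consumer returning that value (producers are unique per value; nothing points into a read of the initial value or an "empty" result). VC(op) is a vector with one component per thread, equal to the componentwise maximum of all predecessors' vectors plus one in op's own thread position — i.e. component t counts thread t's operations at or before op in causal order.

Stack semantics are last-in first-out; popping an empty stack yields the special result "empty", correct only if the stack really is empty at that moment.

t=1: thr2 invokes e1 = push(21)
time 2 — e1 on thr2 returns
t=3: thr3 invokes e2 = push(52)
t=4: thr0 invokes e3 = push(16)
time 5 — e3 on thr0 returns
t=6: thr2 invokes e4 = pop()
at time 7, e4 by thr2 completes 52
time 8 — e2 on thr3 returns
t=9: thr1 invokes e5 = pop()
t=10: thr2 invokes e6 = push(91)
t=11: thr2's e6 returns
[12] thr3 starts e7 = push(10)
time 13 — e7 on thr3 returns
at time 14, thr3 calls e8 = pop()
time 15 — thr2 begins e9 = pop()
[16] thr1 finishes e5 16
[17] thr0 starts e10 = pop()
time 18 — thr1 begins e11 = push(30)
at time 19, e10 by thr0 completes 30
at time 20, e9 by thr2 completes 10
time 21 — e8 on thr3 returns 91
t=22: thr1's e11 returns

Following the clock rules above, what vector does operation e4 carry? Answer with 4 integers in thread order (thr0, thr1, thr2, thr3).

(0, 0, 2, 1)

VC(e2, invoked at 3): no causal predecessors; +1 on thr3 → (0, 0, 0, 1)
VC(e1, invoked at 1): no causal predecessors; +1 on thr2 → (0, 0, 1, 0)
VC(e3, invoked at 4): no causal predecessors; +1 on thr0 → (1, 0, 0, 0)
merge at e7 (invoked 12): VC(e2)=(0, 0, 0, 1), own-thread bump on thr3 → (0, 0, 0, 2)
merge at e5 (invoked 9): VC(e3)=(1, 0, 0, 0), own-thread bump on thr1 → (1, 1, 0, 0)
merge at e4 (invoked 6): VC(e1)=(0, 0, 1, 0), VC(e2)=(0, 0, 0, 1), own-thread bump on thr2 → (0, 0, 2, 1)
merge at e11 (invoked 18): VC(e5)=(1, 1, 0, 0), own-thread bump on thr1 → (1, 2, 0, 0)
merge at e6 (invoked 10): VC(e4)=(0, 0, 2, 1), own-thread bump on thr2 → (0, 0, 3, 1)
merge at e10 (invoked 17): VC(e3)=(1, 0, 0, 0), VC(e11)=(1, 2, 0, 0), own-thread bump on thr0 → (2, 2, 0, 0)
merge at e8 (invoked 14): VC(e6)=(0, 0, 3, 1), VC(e7)=(0, 0, 0, 2), own-thread bump on thr3 → (0, 0, 3, 3)
merge at e9 (invoked 15): VC(e6)=(0, 0, 3, 1), VC(e7)=(0, 0, 0, 2), own-thread bump on thr2 → (0, 0, 4, 2)
target: VC(e4) = (0, 0, 2, 1)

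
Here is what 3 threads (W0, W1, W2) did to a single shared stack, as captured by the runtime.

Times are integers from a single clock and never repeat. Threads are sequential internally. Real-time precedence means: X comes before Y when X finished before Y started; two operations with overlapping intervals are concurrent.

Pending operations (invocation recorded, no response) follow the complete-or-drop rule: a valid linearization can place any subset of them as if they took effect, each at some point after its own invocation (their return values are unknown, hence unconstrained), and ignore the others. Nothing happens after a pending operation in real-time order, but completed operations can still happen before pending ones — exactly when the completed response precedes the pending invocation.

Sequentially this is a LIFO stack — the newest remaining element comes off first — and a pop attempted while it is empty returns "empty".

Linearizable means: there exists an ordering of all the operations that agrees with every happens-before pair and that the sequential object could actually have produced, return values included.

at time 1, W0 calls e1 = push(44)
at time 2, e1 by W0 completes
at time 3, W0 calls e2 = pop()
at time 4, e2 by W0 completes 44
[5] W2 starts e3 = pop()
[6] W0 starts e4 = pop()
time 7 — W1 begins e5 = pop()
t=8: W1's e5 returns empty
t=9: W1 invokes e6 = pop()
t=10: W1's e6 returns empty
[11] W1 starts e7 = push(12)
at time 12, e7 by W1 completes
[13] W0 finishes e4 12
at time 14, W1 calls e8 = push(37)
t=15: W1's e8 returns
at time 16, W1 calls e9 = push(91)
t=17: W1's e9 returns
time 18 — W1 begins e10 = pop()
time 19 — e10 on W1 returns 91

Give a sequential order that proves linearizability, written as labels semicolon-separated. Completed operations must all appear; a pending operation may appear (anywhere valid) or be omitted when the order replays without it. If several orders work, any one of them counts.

step 1: e1 push(44) — stack <44>
step 2: e2 pop() → 44 — stack <>
step 3: e3 pop() (pending, included) — stack <>
step 4: e5 pop() → empty — stack <>
step 5: e6 pop() → empty — stack <>
step 6: e7 push(12) — stack <12>
step 7: e4 pop() → 12 — stack <>
step 8: e8 push(37) — stack <37>
step 9: e9 push(91) — stack <37,91>
step 10: e10 pop() → 91 — stack <37>

e1; e2; e3; e5; e6; e7; e4; e8; e9; e10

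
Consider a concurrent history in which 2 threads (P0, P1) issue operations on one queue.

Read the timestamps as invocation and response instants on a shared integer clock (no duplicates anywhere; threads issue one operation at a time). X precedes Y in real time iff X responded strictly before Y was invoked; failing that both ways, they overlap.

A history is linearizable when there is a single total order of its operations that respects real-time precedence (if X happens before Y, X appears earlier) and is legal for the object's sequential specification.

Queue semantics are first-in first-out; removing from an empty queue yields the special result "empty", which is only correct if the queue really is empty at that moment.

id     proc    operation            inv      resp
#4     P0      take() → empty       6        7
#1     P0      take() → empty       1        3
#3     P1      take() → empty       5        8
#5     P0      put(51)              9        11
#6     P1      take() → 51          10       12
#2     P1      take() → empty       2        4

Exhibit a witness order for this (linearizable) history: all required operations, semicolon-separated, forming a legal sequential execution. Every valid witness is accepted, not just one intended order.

#1; #2; #3; #4; #5; #6

step 1: #1 take() → empty — queue <>
step 2: #2 take() → empty — queue <>
step 3: #3 take() → empty — queue <>
step 4: #4 take() → empty — queue <>
step 5: #5 put(51) — queue <51>
step 6: #6 take() → 51 — queue <>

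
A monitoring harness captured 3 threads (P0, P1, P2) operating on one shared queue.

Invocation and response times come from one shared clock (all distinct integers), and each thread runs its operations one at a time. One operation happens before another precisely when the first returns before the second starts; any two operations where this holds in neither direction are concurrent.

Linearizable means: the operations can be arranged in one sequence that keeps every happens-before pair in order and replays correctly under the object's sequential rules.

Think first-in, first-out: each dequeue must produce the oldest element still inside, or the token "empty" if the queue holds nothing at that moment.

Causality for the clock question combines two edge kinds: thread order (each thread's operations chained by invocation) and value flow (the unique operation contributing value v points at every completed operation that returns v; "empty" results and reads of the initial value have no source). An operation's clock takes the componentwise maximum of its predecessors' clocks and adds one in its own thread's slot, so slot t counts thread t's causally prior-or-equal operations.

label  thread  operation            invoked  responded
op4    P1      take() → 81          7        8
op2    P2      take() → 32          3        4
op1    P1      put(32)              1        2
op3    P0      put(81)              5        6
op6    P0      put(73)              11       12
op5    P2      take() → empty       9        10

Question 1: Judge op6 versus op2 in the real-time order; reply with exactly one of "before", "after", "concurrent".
op6 spans [11,12], op2 spans [3,4]
resp(op2)=4 < inv(op6)=11

after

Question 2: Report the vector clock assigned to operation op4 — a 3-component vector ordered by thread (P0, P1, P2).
no predecessors for op1 (invoked 1): P1 increments from zero → (0, 1, 0)
no predecessors for op3 (invoked 5): P0 increments from zero → (1, 0, 0)
merge at op2 (invoked 3): VC(op1)=(0, 1, 0), own-thread bump on P2 → (0, 1, 1)
merge at op6 (invoked 11): VC(op3)=(1, 0, 0), own-thread bump on P0 → (2, 0, 0)
merge at op5 (invoked 9): VC(op2)=(0, 1, 1), own-thread bump on P2 → (0, 1, 2)
merge at op4 (invoked 7): VC(op1)=(0, 1, 0), VC(op3)=(1, 0, 0), own-thread bump on P1 → (1, 2, 0)
target: VC(op4) = (1, 2, 0)

(1, 2, 0)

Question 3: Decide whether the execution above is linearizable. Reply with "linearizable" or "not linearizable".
a witness: op1, op2, op3, op4, op5, op6
1. op1 put(32), leaving queue <32>
2. op2 take() → 32, leaving queue <>
3. op3 put(81), leaving queue <81>
4. op4 take() → 81, leaving queue <>
5. op5 take() → empty, leaving queue <>
6. op6 put(73), leaving queue <73>

linearizable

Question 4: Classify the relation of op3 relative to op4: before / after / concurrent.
op3 spans [5,6], op4 spans [7,8]
resp(op3)=6 < inv(op4)=7

before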